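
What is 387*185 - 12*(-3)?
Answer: 71631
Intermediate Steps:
387*185 - 12*(-3) = 71595 + 36 = 71631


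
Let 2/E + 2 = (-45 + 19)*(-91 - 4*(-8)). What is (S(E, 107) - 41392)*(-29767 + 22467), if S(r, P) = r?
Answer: 115727889150/383 ≈ 3.0216e+8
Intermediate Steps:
E = 1/766 (E = 2/(-2 + (-45 + 19)*(-91 - 4*(-8))) = 2/(-2 - 26*(-91 + 32)) = 2/(-2 - 26*(-59)) = 2/(-2 + 1534) = 2/1532 = 2*(1/1532) = 1/766 ≈ 0.0013055)
(S(E, 107) - 41392)*(-29767 + 22467) = (1/766 - 41392)*(-29767 + 22467) = -31706271/766*(-7300) = 115727889150/383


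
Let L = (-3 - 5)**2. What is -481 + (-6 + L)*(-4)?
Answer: -713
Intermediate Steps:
L = 64 (L = (-8)**2 = 64)
-481 + (-6 + L)*(-4) = -481 + (-6 + 64)*(-4) = -481 + 58*(-4) = -481 - 232 = -713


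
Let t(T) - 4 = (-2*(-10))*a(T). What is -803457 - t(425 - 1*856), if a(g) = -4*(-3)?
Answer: -803701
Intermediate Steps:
a(g) = 12
t(T) = 244 (t(T) = 4 - 2*(-10)*12 = 4 + 20*12 = 4 + 240 = 244)
-803457 - t(425 - 1*856) = -803457 - 1*244 = -803457 - 244 = -803701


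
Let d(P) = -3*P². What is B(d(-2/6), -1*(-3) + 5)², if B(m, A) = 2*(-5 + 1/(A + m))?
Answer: 50176/529 ≈ 94.851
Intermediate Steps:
B(m, A) = -10 + 2/(A + m)
B(d(-2/6), -1*(-3) + 5)² = (2*(1 - 5*(-1*(-3) + 5) - (-15)*(-2/6)²)/((-1*(-3) + 5) - 3*(-2/6)²))² = (2*(1 - 5*(3 + 5) - (-15)*(-2*⅙)²)/((3 + 5) - 3*(-2*⅙)²))² = (2*(1 - 5*8 - (-15)*(-⅓)²)/(8 - 3*(-⅓)²))² = (2*(1 - 40 - (-15)/9)/(8 - 3*⅑))² = (2*(1 - 40 - 5*(-⅓))/(8 - ⅓))² = (2*(1 - 40 + 5/3)/(23/3))² = (2*(3/23)*(-112/3))² = (-224/23)² = 50176/529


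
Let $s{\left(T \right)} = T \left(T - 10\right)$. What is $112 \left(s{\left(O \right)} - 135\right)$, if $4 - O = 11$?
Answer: $-1792$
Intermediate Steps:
$O = -7$ ($O = 4 - 11 = -7$)
$s{\left(T \right)} = T \left(-10 + T\right)$
$112 \left(s{\left(O \right)} - 135\right) = 112 \left(- 7 \left(-10 - 7\right) - 135\right) = 112 \left(\left(-7\right) \left(-17\right) - 135\right) = 112 \left(119 - 135\right) = 112 \left(-16\right) = -1792$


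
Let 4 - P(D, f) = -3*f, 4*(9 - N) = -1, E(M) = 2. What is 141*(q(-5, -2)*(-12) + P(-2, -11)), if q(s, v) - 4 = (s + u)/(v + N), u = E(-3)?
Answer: -294549/29 ≈ -10157.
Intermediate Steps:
N = 37/4 (N = 9 - ¼*(-1) = 9 + ¼ = 37/4 ≈ 9.2500)
u = 2
P(D, f) = 4 + 3*f (P(D, f) = 4 - (-3)*f = 4 + 3*f)
q(s, v) = 4 + (2 + s)/(37/4 + v) (q(s, v) = 4 + (s + 2)/(v + 37/4) = 4 + (2 + s)/(37/4 + v))
141*(q(-5, -2)*(-12) + P(-2, -11)) = 141*((4*(39 - 5 + 4*(-2))/(37 + 4*(-2)))*(-12) + (4 + 3*(-11))) = 141*((4*(39 - 5 - 8)/(37 - 8))*(-12) + (4 - 33)) = 141*((4*26/29)*(-12) - 29) = 141*((4*(1/29)*26)*(-12) - 29) = 141*((104/29)*(-12) - 29) = 141*(-1248/29 - 29) = 141*(-2089/29) = -294549/29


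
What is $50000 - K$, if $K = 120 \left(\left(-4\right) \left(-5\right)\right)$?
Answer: $47600$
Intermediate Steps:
$K = 2400$ ($K = 120 \cdot 20 = 2400$)
$50000 - K = 50000 - 2400 = 47600$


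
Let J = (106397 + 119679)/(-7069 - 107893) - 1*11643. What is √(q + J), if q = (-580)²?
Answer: 3*√119223539656111/57481 ≈ 569.87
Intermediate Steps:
J = -669364321/57481 (J = 226076/(-114962) - 11643 = 226076*(-1/114962) - 11643 = -113038/57481 - 11643 = -669364321/57481 ≈ -11645.)
q = 336400
√(q + J) = √(336400 - 669364321/57481) = √(18667244079/57481) = 3*√119223539656111/57481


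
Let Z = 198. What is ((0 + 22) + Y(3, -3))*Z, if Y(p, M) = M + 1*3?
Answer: 4356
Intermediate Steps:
Y(p, M) = 3 + M (Y(p, M) = M + 3 = 3 + M)
((0 + 22) + Y(3, -3))*Z = ((0 + 22) + (3 - 3))*198 = (22 + 0)*198 = 22*198 = 4356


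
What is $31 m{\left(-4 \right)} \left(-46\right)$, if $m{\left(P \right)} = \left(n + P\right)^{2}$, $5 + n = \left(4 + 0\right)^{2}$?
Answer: $-69874$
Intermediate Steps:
$n = 11$ ($n = -5 + \left(4 + 0\right)^{2} = -5 + 4^{2} = -5 + 16 = 11$)
$m{\left(P \right)} = \left(11 + P\right)^{2}$
$31 m{\left(-4 \right)} \left(-46\right) = 31 \left(11 - 4\right)^{2} \left(-46\right) = 31 \cdot 7^{2} \left(-46\right) = 31 \cdot 49 \left(-46\right) = 1519 \left(-46\right) = -69874$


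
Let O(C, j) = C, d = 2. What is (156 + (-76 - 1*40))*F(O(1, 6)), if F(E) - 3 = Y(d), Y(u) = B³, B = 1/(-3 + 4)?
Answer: 160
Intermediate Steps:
B = 1 (B = 1/1 = 1)
Y(u) = 1 (Y(u) = 1³ = 1)
F(E) = 4 (F(E) = 3 + 1 = 4)
(156 + (-76 - 1*40))*F(O(1, 6)) = (156 + (-76 - 1*40))*4 = (156 + (-76 - 40))*4 = (156 - 116)*4 = 40*4 = 160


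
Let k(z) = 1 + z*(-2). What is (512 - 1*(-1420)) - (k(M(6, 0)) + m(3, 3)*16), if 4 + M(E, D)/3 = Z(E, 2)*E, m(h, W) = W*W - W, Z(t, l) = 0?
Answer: 1811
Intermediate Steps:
m(h, W) = W**2 - W
M(E, D) = -12 (M(E, D) = -12 + 3*(0*E) = -12 + 3*0 = -12 + 0 = -12)
k(z) = 1 - 2*z
(512 - 1*(-1420)) - (k(M(6, 0)) + m(3, 3)*16) = (512 - 1*(-1420)) - ((1 - 2*(-12)) + (3*(-1 + 3))*16) = (512 + 1420) - ((1 + 24) + (3*2)*16) = 1932 - (25 + 6*16) = 1932 - (25 + 96) = 1932 - 1*121 = 1932 - 121 = 1811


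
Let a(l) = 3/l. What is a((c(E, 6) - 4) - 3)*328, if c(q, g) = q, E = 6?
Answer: -984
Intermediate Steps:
a((c(E, 6) - 4) - 3)*328 = (3/((6 - 4) - 3))*328 = (3/(2 - 3))*328 = (3/(-1))*328 = (3*(-1))*328 = -3*328 = -984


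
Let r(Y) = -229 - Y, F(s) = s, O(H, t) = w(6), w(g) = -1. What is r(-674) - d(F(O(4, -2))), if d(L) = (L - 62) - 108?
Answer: 616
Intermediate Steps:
O(H, t) = -1
d(L) = -170 + L (d(L) = (-62 + L) - 108 = -170 + L)
r(-674) - d(F(O(4, -2))) = (-229 - 1*(-674)) - (-170 - 1) = (-229 + 674) - 1*(-171) = 445 + 171 = 616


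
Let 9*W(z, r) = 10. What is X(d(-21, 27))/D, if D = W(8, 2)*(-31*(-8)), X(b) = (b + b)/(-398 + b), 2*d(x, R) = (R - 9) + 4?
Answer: -11/53320 ≈ -0.00020630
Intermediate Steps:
d(x, R) = -5/2 + R/2 (d(x, R) = ((R - 9) + 4)/2 = ((-9 + R) + 4)/2 = (-5 + R)/2 = -5/2 + R/2)
X(b) = 2*b/(-398 + b) (X(b) = (2*b)/(-398 + b) = 2*b/(-398 + b))
W(z, r) = 10/9 (W(z, r) = (⅑)*10 = 10/9)
D = 2480/9 (D = 10*(-31*(-8))/9 = (10/9)*248 = 2480/9 ≈ 275.56)
X(d(-21, 27))/D = (2*(-5/2 + (½)*27)/(-398 + (-5/2 + (½)*27)))/(2480/9) = (2*(-5/2 + 27/2)/(-398 + (-5/2 + 27/2)))*(9/2480) = (2*11/(-398 + 11))*(9/2480) = (2*11/(-387))*(9/2480) = (2*11*(-1/387))*(9/2480) = -22/387*9/2480 = -11/53320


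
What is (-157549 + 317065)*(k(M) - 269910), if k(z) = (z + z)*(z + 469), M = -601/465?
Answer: -1039028832601032/24025 ≈ -4.3248e+10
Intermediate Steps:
M = -601/465 (M = -601*1/465 = -601/465 ≈ -1.2925)
k(z) = 2*z*(469 + z) (k(z) = (2*z)*(469 + z) = 2*z*(469 + z))
(-157549 + 317065)*(k(M) - 269910) = (-157549 + 317065)*(2*(-601/465)*(469 - 601/465) - 269910) = 159516*(2*(-601/465)*(217484/465) - 269910) = 159516*(-261415768/216225 - 269910) = 159516*(-58622705518/216225) = -1039028832601032/24025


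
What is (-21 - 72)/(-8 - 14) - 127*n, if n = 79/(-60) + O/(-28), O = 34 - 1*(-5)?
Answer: 402329/1155 ≈ 348.34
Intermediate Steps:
O = 39 (O = 34 + 5 = 39)
n = -569/210 (n = 79/(-60) + 39/(-28) = 79*(-1/60) + 39*(-1/28) = -79/60 - 39/28 = -569/210 ≈ -2.7095)
(-21 - 72)/(-8 - 14) - 127*n = (-21 - 72)/(-8 - 14) - 127*(-569/210) = -93/(-22) + 72263/210 = -93*(-1/22) + 72263/210 = 93/22 + 72263/210 = 402329/1155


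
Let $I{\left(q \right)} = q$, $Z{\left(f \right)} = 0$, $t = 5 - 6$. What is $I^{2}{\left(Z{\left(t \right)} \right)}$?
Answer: $0$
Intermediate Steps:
$t = -1$ ($t = 5 - 6 = -1$)
$I^{2}{\left(Z{\left(t \right)} \right)} = 0^{2} = 0$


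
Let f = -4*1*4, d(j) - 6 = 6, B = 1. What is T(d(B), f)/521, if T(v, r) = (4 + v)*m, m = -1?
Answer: -16/521 ≈ -0.030710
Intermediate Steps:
d(j) = 12 (d(j) = 6 + 6 = 12)
f = -16 (f = -4*4 = -16)
T(v, r) = -4 - v (T(v, r) = (4 + v)*(-1) = -4 - v)
T(d(B), f)/521 = (-4 - 1*12)/521 = (-4 - 12)*(1/521) = -16*1/521 = -16/521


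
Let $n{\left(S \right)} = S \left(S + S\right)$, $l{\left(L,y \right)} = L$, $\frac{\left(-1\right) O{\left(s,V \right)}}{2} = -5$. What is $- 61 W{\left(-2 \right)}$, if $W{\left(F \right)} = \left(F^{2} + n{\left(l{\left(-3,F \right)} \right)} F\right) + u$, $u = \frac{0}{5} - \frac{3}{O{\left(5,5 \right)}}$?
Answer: $\frac{19703}{10} \approx 1970.3$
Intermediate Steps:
$O{\left(s,V \right)} = 10$ ($O{\left(s,V \right)} = \left(-2\right) \left(-5\right) = 10$)
$n{\left(S \right)} = 2 S^{2}$ ($n{\left(S \right)} = S 2 S = 2 S^{2}$)
$u = - \frac{3}{10}$ ($u = \frac{0}{5} - \frac{3}{10} = 0 \cdot \frac{1}{5} - \frac{3}{10} = 0 - \frac{3}{10} = - \frac{3}{10} \approx -0.3$)
$W{\left(F \right)} = - \frac{3}{10} + F^{2} + 18 F$ ($W{\left(F \right)} = \left(F^{2} + 2 \left(-3\right)^{2} F\right) - \frac{3}{10} = \left(F^{2} + 2 \cdot 9 F\right) - \frac{3}{10} = \left(F^{2} + 18 F\right) - \frac{3}{10} = - \frac{3}{10} + F^{2} + 18 F$)
$- 61 W{\left(-2 \right)} = - 61 \left(- \frac{3}{10} + \left(-2\right)^{2} + 18 \left(-2\right)\right) = - 61 \left(- \frac{3}{10} + 4 - 36\right) = \left(-61\right) \left(- \frac{323}{10}\right) = \frac{19703}{10}$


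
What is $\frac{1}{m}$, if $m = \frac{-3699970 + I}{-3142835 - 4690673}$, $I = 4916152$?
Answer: $- \frac{3916754}{608091} \approx -6.4411$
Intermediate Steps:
$m = - \frac{608091}{3916754}$ ($m = \frac{-3699970 + 4916152}{-3142835 - 4690673} = \frac{1216182}{-7833508} = 1216182 \left(- \frac{1}{7833508}\right) = - \frac{608091}{3916754} \approx -0.15525$)
$\frac{1}{m} = \frac{1}{- \frac{608091}{3916754}} = - \frac{3916754}{608091}$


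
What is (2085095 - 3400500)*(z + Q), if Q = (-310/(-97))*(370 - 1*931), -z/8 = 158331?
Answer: 161845807990230/97 ≈ 1.6685e+12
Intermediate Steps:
z = -1266648 (z = -8*158331 = -1266648)
Q = -173910/97 (Q = (-310*(-1/97))*(370 - 931) = (310/97)*(-561) = -173910/97 ≈ -1792.9)
(2085095 - 3400500)*(z + Q) = (2085095 - 3400500)*(-1266648 - 173910/97) = -1315405*(-123038766/97) = 161845807990230/97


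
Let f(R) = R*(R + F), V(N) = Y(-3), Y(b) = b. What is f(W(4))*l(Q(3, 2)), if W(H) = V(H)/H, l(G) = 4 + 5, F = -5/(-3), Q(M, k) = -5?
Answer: -99/16 ≈ -6.1875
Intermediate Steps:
V(N) = -3
F = 5/3 (F = -5*(-1/3) = 5/3 ≈ 1.6667)
l(G) = 9
W(H) = -3/H
f(R) = R*(5/3 + R) (f(R) = R*(R + 5/3) = R*(5/3 + R))
f(W(4))*l(Q(3, 2)) = ((-3/4)*(5 + 3*(-3/4))/3)*9 = ((-3*1/4)*(5 + 3*(-3*1/4))/3)*9 = ((1/3)*(-3/4)*(5 + 3*(-3/4)))*9 = ((1/3)*(-3/4)*(5 - 9/4))*9 = ((1/3)*(-3/4)*(11/4))*9 = -11/16*9 = -99/16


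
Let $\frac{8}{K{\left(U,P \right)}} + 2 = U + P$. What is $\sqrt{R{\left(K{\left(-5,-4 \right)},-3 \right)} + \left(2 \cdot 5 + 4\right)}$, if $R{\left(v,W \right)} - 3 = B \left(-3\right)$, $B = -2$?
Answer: $\sqrt{23} \approx 4.7958$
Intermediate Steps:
$K{\left(U,P \right)} = \frac{8}{-2 + P + U}$ ($K{\left(U,P \right)} = \frac{8}{-2 + \left(U + P\right)} = \frac{8}{-2 + \left(P + U\right)} = \frac{8}{-2 + P + U}$)
$R{\left(v,W \right)} = 9$ ($R{\left(v,W \right)} = 3 - -6 = 3 + 6 = 9$)
$\sqrt{R{\left(K{\left(-5,-4 \right)},-3 \right)} + \left(2 \cdot 5 + 4\right)} = \sqrt{9 + \left(2 \cdot 5 + 4\right)} = \sqrt{9 + \left(10 + 4\right)} = \sqrt{9 + 14} = \sqrt{23}$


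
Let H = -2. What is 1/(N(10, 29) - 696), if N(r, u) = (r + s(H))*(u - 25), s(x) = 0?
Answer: -1/656 ≈ -0.0015244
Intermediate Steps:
N(r, u) = r*(-25 + u) (N(r, u) = (r + 0)*(u - 25) = r*(-25 + u))
1/(N(10, 29) - 696) = 1/(10*(-25 + 29) - 696) = 1/(10*4 - 696) = 1/(40 - 696) = 1/(-656) = -1/656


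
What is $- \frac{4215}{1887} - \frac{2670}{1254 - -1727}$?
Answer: $- \frac{5867735}{1875049} \approx -3.1294$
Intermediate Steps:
$- \frac{4215}{1887} - \frac{2670}{1254 - -1727} = \left(-4215\right) \frac{1}{1887} - \frac{2670}{1254 + 1727} = - \frac{1405}{629} - \frac{2670}{2981} = - \frac{5867735}{1875049}$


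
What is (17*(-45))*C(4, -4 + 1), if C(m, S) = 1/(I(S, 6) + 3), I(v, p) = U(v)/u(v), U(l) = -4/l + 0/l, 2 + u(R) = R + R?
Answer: -270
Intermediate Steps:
u(R) = -2 + 2*R (u(R) = -2 + (R + R) = -2 + 2*R)
U(l) = -4/l (U(l) = -4/l + 0 = -4/l)
I(v, p) = -4/(v*(-2 + 2*v)) (I(v, p) = (-4/v)/(-2 + 2*v) = -4/(v*(-2 + 2*v)))
C(m, S) = 1/(3 - 2/(S*(-1 + S))) (C(m, S) = 1/(-2/(S*(-1 + S)) + 3) = 1/(3 - 2/(S*(-1 + S))))
(17*(-45))*C(4, -4 + 1) = (17*(-45))*((-4 + 1)*(-1 + (-4 + 1))/(-2 + 3*(-4 + 1)*(-1 + (-4 + 1)))) = -(-2295)*(-1 - 3)/(-2 + 3*(-3)*(-1 - 3)) = -(-2295)*(-4)/(-2 + 3*(-3)*(-4)) = -(-2295)*(-4)/(-2 + 36) = -(-2295)*(-4)/34 = -765*6/17 = -270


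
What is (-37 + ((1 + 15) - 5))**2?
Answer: 676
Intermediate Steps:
(-37 + ((1 + 15) - 5))**2 = (-37 + (16 - 5))**2 = (-37 + 11)**2 = (-26)**2 = 676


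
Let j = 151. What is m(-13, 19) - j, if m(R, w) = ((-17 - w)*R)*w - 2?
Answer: 8739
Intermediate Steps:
m(R, w) = -2 + R*w*(-17 - w) (m(R, w) = (R*(-17 - w))*w - 2 = R*w*(-17 - w) - 2 = -2 + R*w*(-17 - w))
m(-13, 19) - j = (-2 - 1*(-13)*19² - 17*(-13)*19) - 1*151 = (-2 - 1*(-13)*361 + 4199) - 151 = (-2 + 4693 + 4199) - 151 = 8890 - 151 = 8739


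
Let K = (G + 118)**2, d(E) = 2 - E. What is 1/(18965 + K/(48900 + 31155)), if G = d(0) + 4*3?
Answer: 8895/168695611 ≈ 5.2728e-5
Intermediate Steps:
G = 14 (G = (2 - 1*0) + 4*3 = (2 + 0) + 12 = 2 + 12 = 14)
K = 17424 (K = (14 + 118)**2 = 132**2 = 17424)
1/(18965 + K/(48900 + 31155)) = 1/(18965 + 17424/(48900 + 31155)) = 1/(18965 + 17424/80055) = 1/(18965 + 17424*(1/80055)) = 1/(18965 + 1936/8895) = 1/(168695611/8895) = 8895/168695611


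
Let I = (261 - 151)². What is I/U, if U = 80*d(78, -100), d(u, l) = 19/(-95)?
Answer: -3025/4 ≈ -756.25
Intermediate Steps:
d(u, l) = -⅕ (d(u, l) = 19*(-1/95) = -⅕)
I = 12100 (I = 110² = 12100)
U = -16 (U = 80*(-⅕) = -16)
I/U = 12100/(-16) = 12100*(-1/16) = -3025/4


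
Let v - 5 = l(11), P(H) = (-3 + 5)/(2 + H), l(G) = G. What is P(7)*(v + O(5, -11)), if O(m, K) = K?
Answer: 10/9 ≈ 1.1111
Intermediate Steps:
P(H) = 2/(2 + H)
v = 16 (v = 5 + 11 = 16)
P(7)*(v + O(5, -11)) = (2/(2 + 7))*(16 - 11) = (2/9)*5 = 10/9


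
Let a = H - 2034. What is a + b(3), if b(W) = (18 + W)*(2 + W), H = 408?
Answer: -1521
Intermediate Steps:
b(W) = (2 + W)*(18 + W)
a = -1626 (a = 408 - 2034 = -1626)
a + b(3) = -1626 + (36 + 3**2 + 20*3) = -1626 + (36 + 9 + 60) = -1626 + 105 = -1521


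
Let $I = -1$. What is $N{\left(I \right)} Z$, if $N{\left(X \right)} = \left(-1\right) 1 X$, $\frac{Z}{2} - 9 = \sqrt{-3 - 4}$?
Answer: $18 + 2 i \sqrt{7} \approx 18.0 + 5.2915 i$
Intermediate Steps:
$Z = 18 + 2 i \sqrt{7}$ ($Z = 18 + 2 \sqrt{-3 - 4} = 18 + 2 \sqrt{-7} = 18 + 2 i \sqrt{7} \approx 18.0 + 5.2915 i$)
$N{\left(X \right)} = - X$
$N{\left(I \right)} Z = \left(-1\right) \left(-1\right) \left(18 + 2 i \sqrt{7}\right) = 1 \left(18 + 2 i \sqrt{7}\right) = 18 + 2 i \sqrt{7}$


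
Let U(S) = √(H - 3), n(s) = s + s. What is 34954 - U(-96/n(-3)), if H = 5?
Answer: 34954 - √2 ≈ 34953.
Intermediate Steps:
n(s) = 2*s
U(S) = √2 (U(S) = √(5 - 3) = √2)
34954 - U(-96/n(-3)) = 34954 - √2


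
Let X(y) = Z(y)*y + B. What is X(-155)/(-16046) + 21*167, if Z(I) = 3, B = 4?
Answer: 56273783/16046 ≈ 3507.0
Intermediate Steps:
X(y) = 4 + 3*y (X(y) = 3*y + 4 = 4 + 3*y)
X(-155)/(-16046) + 21*167 = (4 + 3*(-155))/(-16046) + 21*167 = (4 - 465)*(-1/16046) + 3507 = -461*(-1/16046) + 3507 = 461/16046 + 3507 = 56273783/16046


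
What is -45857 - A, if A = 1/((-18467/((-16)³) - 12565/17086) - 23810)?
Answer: -38200281310259555/833030537219 ≈ -45857.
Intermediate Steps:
A = -34992128/833030537219 (A = 1/((-18467/(-4096) - 12565*1/17086) - 23810) = 1/((-18467*(-1/4096) - 12565/17086) - 23810) = 1/((18467/4096 - 12565/17086) - 23810) = 1/(132030461/34992128 - 23810) = 1/(-833030537219/34992128) = -34992128/833030537219 ≈ -4.2006e-5)
-45857 - A = -45857 - 1*(-34992128/833030537219) = -45857 + 34992128/833030537219 = -38200281310259555/833030537219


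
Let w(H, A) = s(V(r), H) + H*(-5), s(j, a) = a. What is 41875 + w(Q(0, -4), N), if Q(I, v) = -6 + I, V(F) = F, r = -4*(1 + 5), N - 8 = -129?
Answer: 41899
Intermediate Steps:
N = -121 (N = 8 - 129 = -121)
r = -24 (r = -4*6 = -24)
w(H, A) = -4*H (w(H, A) = H + H*(-5) = H - 5*H = -4*H)
41875 + w(Q(0, -4), N) = 41875 - 4*(-6 + 0) = 41875 - 4*(-6) = 41875 + 24 = 41899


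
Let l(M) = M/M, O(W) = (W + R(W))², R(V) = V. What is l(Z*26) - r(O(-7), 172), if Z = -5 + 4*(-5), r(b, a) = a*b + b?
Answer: -33907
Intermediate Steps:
O(W) = 4*W² (O(W) = (W + W)² = (2*W)² = 4*W²)
r(b, a) = b + a*b
Z = -25 (Z = -5 - 20 = -25)
l(M) = 1
l(Z*26) - r(O(-7), 172) = 1 - 4*(-7)²*(1 + 172) = 1 - 4*49*173 = 1 - 196*173 = 1 - 1*33908 = 1 - 33908 = -33907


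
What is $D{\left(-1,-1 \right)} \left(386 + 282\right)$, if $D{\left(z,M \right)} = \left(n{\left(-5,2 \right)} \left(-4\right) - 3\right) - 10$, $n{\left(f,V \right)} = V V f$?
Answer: $44756$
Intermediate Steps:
$n{\left(f,V \right)} = f V^{2}$ ($n{\left(f,V \right)} = V^{2} f = f V^{2}$)
$D{\left(z,M \right)} = 67$ ($D{\left(z,M \right)} = \left(- 5 \cdot 2^{2} \left(-4\right) - 3\right) - 10 = \left(\left(-5\right) 4 \left(-4\right) - 3\right) - 10 = \left(\left(-20\right) \left(-4\right) - 3\right) - 10 = \left(80 - 3\right) - 10 = 77 - 10 = 67$)
$D{\left(-1,-1 \right)} \left(386 + 282\right) = 67 \left(386 + 282\right) = 67 \cdot 668 = 44756$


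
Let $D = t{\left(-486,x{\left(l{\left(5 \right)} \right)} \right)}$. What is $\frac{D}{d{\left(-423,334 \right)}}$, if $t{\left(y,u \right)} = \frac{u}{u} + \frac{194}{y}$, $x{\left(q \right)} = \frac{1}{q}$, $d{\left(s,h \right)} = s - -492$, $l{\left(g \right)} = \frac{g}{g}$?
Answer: $\frac{146}{16767} \approx 0.0087076$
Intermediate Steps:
$l{\left(g \right)} = 1$
$d{\left(s,h \right)} = 492 + s$ ($d{\left(s,h \right)} = s + 492 = 492 + s$)
$t{\left(y,u \right)} = 1 + \frac{194}{y}$
$D = \frac{146}{243}$ ($D = \frac{194 - 486}{-486} = \left(- \frac{1}{486}\right) \left(-292\right) = \frac{146}{243} \approx 0.60082$)
$\frac{D}{d{\left(-423,334 \right)}} = \frac{146}{243 \left(492 - 423\right)} = \frac{146}{243 \cdot 69} = \frac{146}{243} \cdot \frac{1}{69} = \frac{146}{16767}$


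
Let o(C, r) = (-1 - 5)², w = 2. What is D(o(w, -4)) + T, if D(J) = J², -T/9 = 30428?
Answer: -272556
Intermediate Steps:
o(C, r) = 36 (o(C, r) = (-6)² = 36)
T = -273852 (T = -9*30428 = -273852)
D(o(w, -4)) + T = 36² - 273852 = 1296 - 273852 = -272556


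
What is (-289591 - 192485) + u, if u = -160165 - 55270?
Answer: -697511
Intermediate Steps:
u = -215435
(-289591 - 192485) + u = (-289591 - 192485) - 215435 = -482076 - 215435 = -697511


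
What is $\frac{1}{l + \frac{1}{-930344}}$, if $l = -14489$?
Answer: $- \frac{930344}{13479754217} \approx -6.9018 \cdot 10^{-5}$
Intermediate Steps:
$\frac{1}{l + \frac{1}{-930344}} = \frac{1}{-14489 + \frac{1}{-930344}} = \frac{1}{-14489 - \frac{1}{930344}} = \frac{1}{- \frac{13479754217}{930344}} = - \frac{930344}{13479754217}$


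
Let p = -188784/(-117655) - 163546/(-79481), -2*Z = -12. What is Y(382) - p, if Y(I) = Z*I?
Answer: 21399017784326/9351337055 ≈ 2288.3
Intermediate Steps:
Z = 6 (Z = -½*(-12) = 6)
p = 34246745734/9351337055 (p = -188784*(-1/117655) - 163546*(-1/79481) = 188784/117655 + 163546/79481 = 34246745734/9351337055 ≈ 3.6622)
Y(I) = 6*I
Y(382) - p = 6*382 - 1*34246745734/9351337055 = 2292 - 34246745734/9351337055 = 21399017784326/9351337055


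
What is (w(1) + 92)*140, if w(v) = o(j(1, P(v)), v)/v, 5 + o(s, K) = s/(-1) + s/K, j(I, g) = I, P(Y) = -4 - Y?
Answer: 12180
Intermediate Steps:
o(s, K) = -5 - s + s/K (o(s, K) = -5 + (s/(-1) + s/K) = -5 + (s*(-1) + s/K) = -5 + (-s + s/K) = -5 - s + s/K)
w(v) = (-6 + 1/v)/v (w(v) = (-5 - 1*1 + 1/v)/v = (-5 - 1 + 1/v)/v = (-6 + 1/v)/v)
(w(1) + 92)*140 = ((1 - 6*1)/1**2 + 92)*140 = (1*(1 - 6) + 92)*140 = (1*(-5) + 92)*140 = (-5 + 92)*140 = 87*140 = 12180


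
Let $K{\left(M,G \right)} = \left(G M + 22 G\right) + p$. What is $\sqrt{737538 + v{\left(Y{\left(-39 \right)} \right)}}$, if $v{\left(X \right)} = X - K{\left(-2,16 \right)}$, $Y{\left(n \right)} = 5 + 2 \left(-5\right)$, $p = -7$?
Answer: $2 \sqrt{184305} \approx 858.62$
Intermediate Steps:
$K{\left(M,G \right)} = -7 + 22 G + G M$ ($K{\left(M,G \right)} = \left(G M + 22 G\right) - 7 = \left(22 G + G M\right) - 7 = -7 + 22 G + G M$)
$Y{\left(n \right)} = -5$ ($Y{\left(n \right)} = 5 - 10 = -5$)
$v{\left(X \right)} = -313 + X$ ($v{\left(X \right)} = X - \left(-7 + 22 \cdot 16 + 16 \left(-2\right)\right) = X - \left(-7 + 352 - 32\right) = X - 313 = -313 + X$)
$\sqrt{737538 + v{\left(Y{\left(-39 \right)} \right)}} = \sqrt{737538 - 318} = \sqrt{737220} = 2 \sqrt{184305}$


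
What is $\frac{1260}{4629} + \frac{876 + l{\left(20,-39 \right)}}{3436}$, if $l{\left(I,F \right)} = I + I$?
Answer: $\frac{714127}{1325437} \approx 0.53879$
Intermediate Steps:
$l{\left(I,F \right)} = 2 I$
$\frac{1260}{4629} + \frac{876 + l{\left(20,-39 \right)}}{3436} = \frac{1260}{4629} + \frac{876 + 2 \cdot 20}{3436} = 1260 \cdot \frac{1}{4629} + \left(876 + 40\right) \frac{1}{3436} = \frac{420}{1543} + 916 \cdot \frac{1}{3436} = \frac{420}{1543} + \frac{229}{859} = \frac{714127}{1325437}$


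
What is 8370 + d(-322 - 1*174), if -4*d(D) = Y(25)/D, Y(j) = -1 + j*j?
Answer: 1037919/124 ≈ 8370.3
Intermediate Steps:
Y(j) = -1 + j²
d(D) = -156/D (d(D) = -(-1 + 25²)/(4*D) = -(-1 + 625)/(4*D) = -156/D)
8370 + d(-322 - 1*174) = 8370 - 156/(-322 - 1*174) = 8370 - 156/(-322 - 174) = 8370 - 156/(-496) = 8370 - 156*(-1/496) = 8370 + 39/124 = 1037919/124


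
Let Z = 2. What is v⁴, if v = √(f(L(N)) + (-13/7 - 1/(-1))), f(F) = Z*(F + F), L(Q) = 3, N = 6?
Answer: 6084/49 ≈ 124.16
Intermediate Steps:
f(F) = 4*F (f(F) = 2*(F + F) = 2*(2*F) = 4*F)
v = √546/7 (v = √(4*3 + (-13/7 - 1/(-1))) = √(12 + (-13*⅐ - 1*(-1))) = √(12 + (-13/7 + 1)) = √(12 - 6/7) = √(78/7) = √546/7 ≈ 3.3381)
v⁴ = (√546/7)⁴ = 6084/49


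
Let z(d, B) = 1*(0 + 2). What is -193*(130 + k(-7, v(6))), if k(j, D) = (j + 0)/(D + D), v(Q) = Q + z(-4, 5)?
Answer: -400089/16 ≈ -25006.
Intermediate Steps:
z(d, B) = 2 (z(d, B) = 1*2 = 2)
v(Q) = 2 + Q (v(Q) = Q + 2 = 2 + Q)
k(j, D) = j/(2*D) (k(j, D) = j/((2*D)) = j*(1/(2*D)) = j/(2*D))
-193*(130 + k(-7, v(6))) = -193*(130 + (½)*(-7)/(2 + 6)) = -193*(130 + (½)*(-7)/8) = -193*(130 + (½)*(-7)*(⅛)) = -193*(130 - 7/16) = -193*2073/16 = -400089/16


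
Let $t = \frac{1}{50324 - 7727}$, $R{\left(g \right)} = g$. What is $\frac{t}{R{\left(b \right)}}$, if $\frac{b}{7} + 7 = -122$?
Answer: $- \frac{1}{38465091} \approx -2.5998 \cdot 10^{-8}$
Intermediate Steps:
$b = -903$ ($b = -49 + 7 \left(-122\right) = -49 - 854 = -903$)
$t = \frac{1}{42597} \approx 2.3476 \cdot 10^{-5}$
$\frac{t}{R{\left(b \right)}} = \frac{1}{42597 \left(-903\right)} = \frac{1}{42597} \left(- \frac{1}{903}\right) = - \frac{1}{38465091}$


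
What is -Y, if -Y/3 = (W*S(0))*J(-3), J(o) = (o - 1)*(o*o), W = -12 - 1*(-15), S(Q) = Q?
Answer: 0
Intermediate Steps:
W = 3 (W = -12 + 15 = 3)
J(o) = o**2*(-1 + o) (J(o) = (-1 + o)*o**2 = o**2*(-1 + o))
Y = 0 (Y = -3*3*0*(-3)**2*(-1 - 3) = -0*9*(-4) = -0*(-36) = -3*0 = 0)
-Y = -1*0 = 0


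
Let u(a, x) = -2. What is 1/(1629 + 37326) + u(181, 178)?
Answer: -77909/38955 ≈ -2.0000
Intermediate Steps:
1/(1629 + 37326) + u(181, 178) = 1/(1629 + 37326) - 2 = 1/38955 - 2 = -77909/38955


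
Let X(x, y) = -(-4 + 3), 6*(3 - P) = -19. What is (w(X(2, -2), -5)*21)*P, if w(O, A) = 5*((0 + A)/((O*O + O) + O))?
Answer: -6475/6 ≈ -1079.2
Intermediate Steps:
P = 37/6 (P = 3 - ⅙*(-19) = 3 + 19/6 = 37/6 ≈ 6.1667)
X(x, y) = 1 (X(x, y) = -1*(-1) = 1)
w(O, A) = 5*A/(O² + 2*O) (w(O, A) = 5*(A/((O² + O) + O)) = 5*(A/((O + O²) + O)) = 5*(A/(O² + 2*O)) = 5*A/(O² + 2*O))
(w(X(2, -2), -5)*21)*P = ((5*(-5)/(1*(2 + 1)))*21)*(37/6) = ((5*(-5)*1/3)*21)*(37/6) = ((5*(-5)*1*(⅓))*21)*(37/6) = -25/3*21*(37/6) = -175*37/6 = -6475/6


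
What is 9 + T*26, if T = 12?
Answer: 321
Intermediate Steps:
9 + T*26 = 9 + 12*26 = 9 + 312 = 321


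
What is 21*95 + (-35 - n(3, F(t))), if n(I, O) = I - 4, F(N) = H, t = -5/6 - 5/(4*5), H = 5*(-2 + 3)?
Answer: 1961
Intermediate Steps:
H = 5 (H = 5*1 = 5)
t = -13/12 (t = -5*1/6 - 5/20 = -5/6 - 5*1/20 = -5/6 - 1/4 = -13/12 ≈ -1.0833)
F(N) = 5
n(I, O) = -4 + I
21*95 + (-35 - n(3, F(t))) = 21*95 + (-35 - (-4 + 3)) = 1995 + (-35 - 1*(-1)) = 1995 + (-35 + 1) = 1995 - 34 = 1961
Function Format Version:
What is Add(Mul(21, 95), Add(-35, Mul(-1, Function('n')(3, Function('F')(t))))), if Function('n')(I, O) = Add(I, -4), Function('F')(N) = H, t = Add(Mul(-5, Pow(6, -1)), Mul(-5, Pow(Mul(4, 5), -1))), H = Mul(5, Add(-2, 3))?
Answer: 1961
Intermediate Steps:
H = 5 (H = Mul(5, 1) = 5)
t = Rational(-13, 12) (t = Add(Mul(-5, Rational(1, 6)), Mul(-5, Pow(20, -1))) = Add(Rational(-5, 6), Mul(-5, Rational(1, 20))) = Add(Rational(-5, 6), Rational(-1, 4)) = Rational(-13, 12) ≈ -1.0833)
Function('F')(N) = 5
Function('n')(I, O) = Add(-4, I)
Add(Mul(21, 95), Add(-35, Mul(-1, Function('n')(3, Function('F')(t))))) = Add(Mul(21, 95), Add(-35, Mul(-1, Add(-4, 3)))) = Add(1995, Add(-35, Mul(-1, -1))) = Add(1995, Add(-35, 1)) = Add(1995, -34) = 1961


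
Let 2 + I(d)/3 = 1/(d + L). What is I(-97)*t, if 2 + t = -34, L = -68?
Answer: 11916/55 ≈ 216.65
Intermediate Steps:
I(d) = -6 + 3/(-68 + d) (I(d) = -6 + 3/(d - 68) = -6 + 3/(-68 + d))
t = -36 (t = -2 - 34 = -36)
I(-97)*t = (3*(137 - 2*(-97))/(-68 - 97))*(-36) = (3*(137 + 194)/(-165))*(-36) = (3*(-1/165)*331)*(-36) = -331/55*(-36) = 11916/55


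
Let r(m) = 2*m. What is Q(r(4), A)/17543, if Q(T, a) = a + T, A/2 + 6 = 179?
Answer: 354/17543 ≈ 0.020179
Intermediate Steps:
A = 346 (A = -12 + 2*179 = -12 + 358 = 346)
Q(T, a) = T + a
Q(r(4), A)/17543 = (2*4 + 346)/17543 = (8 + 346)*(1/17543) = 354*(1/17543) = 354/17543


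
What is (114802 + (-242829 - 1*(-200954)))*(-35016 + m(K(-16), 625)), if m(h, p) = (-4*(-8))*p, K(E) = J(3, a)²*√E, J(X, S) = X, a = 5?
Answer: -1095071832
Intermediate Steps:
K(E) = 9*√E (K(E) = 3²*√E = 9*√E)
m(h, p) = 32*p
(114802 + (-242829 - 1*(-200954)))*(-35016 + m(K(-16), 625)) = (114802 + (-242829 - 1*(-200954)))*(-35016 + 32*625) = (114802 + (-242829 + 200954))*(-35016 + 20000) = (114802 - 41875)*(-15016) = 72927*(-15016) = -1095071832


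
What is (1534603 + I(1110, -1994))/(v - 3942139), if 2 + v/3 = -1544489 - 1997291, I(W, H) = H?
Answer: -1532609/14567485 ≈ -0.10521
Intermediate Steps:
v = -10625346 (v = -6 + 3*(-1544489 - 1997291) = -6 + 3*(-3541780) = -6 - 10625340 = -10625346)
(1534603 + I(1110, -1994))/(v - 3942139) = (1534603 - 1994)/(-10625346 - 3942139) = 1532609/(-14567485) = 1532609*(-1/14567485) = -1532609/14567485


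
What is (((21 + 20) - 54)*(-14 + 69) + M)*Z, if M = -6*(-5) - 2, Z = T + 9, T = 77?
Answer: -59082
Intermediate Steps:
Z = 86 (Z = 77 + 9 = 86)
M = 28 (M = 30 - 2 = 28)
(((21 + 20) - 54)*(-14 + 69) + M)*Z = (((21 + 20) - 54)*(-14 + 69) + 28)*86 = ((41 - 54)*55 + 28)*86 = (-13*55 + 28)*86 = (-715 + 28)*86 = -687*86 = -59082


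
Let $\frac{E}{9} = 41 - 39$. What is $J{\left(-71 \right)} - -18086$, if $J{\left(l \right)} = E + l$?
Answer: $18033$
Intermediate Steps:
$E = 18$ ($E = 9 \left(41 - 39\right) = 9 \cdot 2 = 18$)
$J{\left(l \right)} = 18 + l$
$J{\left(-71 \right)} - -18086 = \left(18 - 71\right) - -18086 = -53 + 18086 = 18033$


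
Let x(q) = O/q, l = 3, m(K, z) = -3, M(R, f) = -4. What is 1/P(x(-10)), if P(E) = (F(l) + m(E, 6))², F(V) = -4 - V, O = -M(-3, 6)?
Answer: 1/100 ≈ 0.010000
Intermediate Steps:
O = 4 (O = -1*(-4) = 4)
x(q) = 4/q
P(E) = 100 (P(E) = ((-4 - 1*3) - 3)² = ((-4 - 3) - 3)² = (-7 - 3)² = (-10)² = 100)
1/P(x(-10)) = 1/100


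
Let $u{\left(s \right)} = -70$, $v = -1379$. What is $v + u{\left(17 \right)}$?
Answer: $-1449$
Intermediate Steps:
$v + u{\left(17 \right)} = -1379 - 70 = -1449$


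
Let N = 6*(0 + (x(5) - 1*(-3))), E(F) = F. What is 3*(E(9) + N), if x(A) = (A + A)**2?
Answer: 1881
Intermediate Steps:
x(A) = 4*A**2 (x(A) = (2*A)**2 = 4*A**2)
N = 618 (N = 6*(0 + (4*5**2 - 1*(-3))) = 6*(0 + (4*25 + 3)) = 6*(0 + (100 + 3)) = 6*(0 + 103) = 6*103 = 618)
3*(E(9) + N) = 3*(9 + 618) = 3*627 = 1881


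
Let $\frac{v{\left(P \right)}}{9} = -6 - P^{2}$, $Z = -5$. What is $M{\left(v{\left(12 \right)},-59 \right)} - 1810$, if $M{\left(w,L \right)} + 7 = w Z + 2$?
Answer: $4935$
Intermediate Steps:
$v{\left(P \right)} = -54 - 9 P^{2}$ ($v{\left(P \right)} = 9 \left(-6 - P^{2}\right) = -54 - 9 P^{2}$)
$M{\left(w,L \right)} = -5 - 5 w$ ($M{\left(w,L \right)} = -7 + \left(w \left(-5\right) + 2\right) = -7 - \left(-2 + 5 w\right) = -5 - 5 w$)
$M{\left(v{\left(12 \right)},-59 \right)} - 1810 = \left(-5 - 5 \left(-54 - 9 \cdot 12^{2}\right)\right) - 1810 = \left(-5 - 5 \left(-54 - 1296\right)\right) - 1810 = \left(-5 - -6750\right) - 1810 = \left(-5 + 6750\right) - 1810 = 6745 - 1810 = 4935$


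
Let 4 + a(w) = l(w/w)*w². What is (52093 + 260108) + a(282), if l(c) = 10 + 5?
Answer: 1505057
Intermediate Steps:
l(c) = 15
a(w) = -4 + 15*w²
(52093 + 260108) + a(282) = (52093 + 260108) + (-4 + 15*282²) = 312201 + (-4 + 15*79524) = 312201 + (-4 + 1192860) = 312201 + 1192856 = 1505057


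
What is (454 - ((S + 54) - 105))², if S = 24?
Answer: 231361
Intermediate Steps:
(454 - ((S + 54) - 105))² = (454 - ((24 + 54) - 105))² = (454 - (78 - 105))² = (454 - 1*(-27))² = (454 + 27)² = 481² = 231361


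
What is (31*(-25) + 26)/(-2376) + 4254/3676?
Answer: 3215207/2183544 ≈ 1.4725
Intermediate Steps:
(31*(-25) + 26)/(-2376) + 4254/3676 = (-775 + 26)*(-1/2376) + 4254*(1/3676) = -749*(-1/2376) + 2127/1838 = 749/2376 + 2127/1838 = 3215207/2183544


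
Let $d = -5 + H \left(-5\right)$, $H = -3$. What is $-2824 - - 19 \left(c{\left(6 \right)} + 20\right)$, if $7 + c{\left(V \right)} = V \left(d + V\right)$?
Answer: $-753$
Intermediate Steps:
$d = 10$ ($d = -5 - -15 = -5 + 15 = 10$)
$c{\left(V \right)} = -7 + V \left(10 + V\right)$
$-2824 - - 19 \left(c{\left(6 \right)} + 20\right) = -2824 - - 19 \left(\left(-7 + 6^{2} + 10 \cdot 6\right) + 20\right) = -2824 - - 19 \left(\left(-7 + 36 + 60\right) + 20\right) = -2824 - - 19 \left(89 + 20\right) = -2824 - \left(-19\right) 109 = -2824 - -2071 = -2824 + 2071 = -753$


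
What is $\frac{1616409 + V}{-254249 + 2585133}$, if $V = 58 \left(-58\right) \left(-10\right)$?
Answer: $\frac{1650049}{2330884} \approx 0.70791$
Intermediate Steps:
$V = 33640$ ($V = \left(-3364\right) \left(-10\right) = 33640$)
$\frac{1616409 + V}{-254249 + 2585133} = \frac{1616409 + 33640}{-254249 + 2585133} = \frac{1650049}{2330884}$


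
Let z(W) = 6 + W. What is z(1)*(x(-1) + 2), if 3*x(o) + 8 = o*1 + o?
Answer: -28/3 ≈ -9.3333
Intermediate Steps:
x(o) = -8/3 + 2*o/3 (x(o) = -8/3 + (o*1 + o)/3 = -8/3 + (o + o)/3 = -8/3 + (2*o)/3 = -8/3 + 2*o/3)
z(1)*(x(-1) + 2) = (6 + 1)*((-8/3 + (2/3)*(-1)) + 2) = 7*((-8/3 - 2/3) + 2) = 7*(-10/3 + 2) = 7*(-4/3) = -28/3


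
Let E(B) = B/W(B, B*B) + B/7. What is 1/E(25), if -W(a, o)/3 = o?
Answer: 525/1868 ≈ 0.28105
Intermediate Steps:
W(a, o) = -3*o
E(B) = -1/(3*B) + B/7 (E(B) = B/((-3*B*B)) + B/7 = B/((-3*B**2)) + B*(1/7) = B*(-1/(3*B**2)) + B/7 = -1/(3*B) + B/7)
1/E(25) = 1/(-1/3/25 + (1/7)*25) = 1/(-1/3*1/25 + 25/7) = 1/(-1/75 + 25/7) = 1/(1868/525) = 525/1868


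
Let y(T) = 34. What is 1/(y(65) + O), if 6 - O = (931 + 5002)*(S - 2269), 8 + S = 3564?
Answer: -1/7635731 ≈ -1.3096e-7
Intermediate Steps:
S = 3556 (S = -8 + 3564 = 3556)
O = -7635765 (O = 6 - (931 + 5002)*(3556 - 2269) = 6 - 5933*1287 = 6 - 1*7635771 = 6 - 7635771 = -7635765)
1/(y(65) + O) = 1/(34 - 7635765) = 1/(-7635731) = -1/7635731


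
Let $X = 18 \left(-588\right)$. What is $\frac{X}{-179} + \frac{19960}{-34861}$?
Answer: $\frac{365395984}{6240119} \approx 58.556$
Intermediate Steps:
$X = -10584$
$\frac{X}{-179} + \frac{19960}{-34861} = - \frac{10584}{-179} + \frac{19960}{-34861} = \left(-10584\right) \left(- \frac{1}{179}\right) + 19960 \left(- \frac{1}{34861}\right) = \frac{10584}{179} - \frac{19960}{34861} = \frac{365395984}{6240119}$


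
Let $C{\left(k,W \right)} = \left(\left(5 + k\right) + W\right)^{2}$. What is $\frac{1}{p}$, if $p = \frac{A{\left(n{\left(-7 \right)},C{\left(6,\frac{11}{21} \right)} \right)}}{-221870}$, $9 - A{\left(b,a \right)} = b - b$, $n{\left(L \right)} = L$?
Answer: $- \frac{221870}{9} \approx -24652.0$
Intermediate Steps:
$C{\left(k,W \right)} = \left(5 + W + k\right)^{2}$
$A{\left(b,a \right)} = 9$ ($A{\left(b,a \right)} = 9 - \left(b - b\right) = 9 - 0 = 9 + 0 = 9$)
$p = - \frac{9}{221870}$ ($p = \frac{9}{-221870} = 9 \left(- \frac{1}{221870}\right) = - \frac{9}{221870} \approx -4.0564 \cdot 10^{-5}$)
$\frac{1}{p} = \frac{1}{- \frac{9}{221870}} = - \frac{221870}{9}$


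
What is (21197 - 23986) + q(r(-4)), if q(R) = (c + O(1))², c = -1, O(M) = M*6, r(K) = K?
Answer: -2764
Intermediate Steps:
O(M) = 6*M
q(R) = 25 (q(R) = (-1 + 6*1)² = (-1 + 6)² = 5² = 25)
(21197 - 23986) + q(r(-4)) = (21197 - 23986) + 25 = -2789 + 25 = -2764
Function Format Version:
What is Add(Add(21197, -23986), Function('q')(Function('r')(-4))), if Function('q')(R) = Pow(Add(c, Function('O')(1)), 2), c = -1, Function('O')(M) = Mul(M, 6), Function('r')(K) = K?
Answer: -2764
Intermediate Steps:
Function('O')(M) = Mul(6, M)
Function('q')(R) = 25 (Function('q')(R) = Pow(Add(-1, Mul(6, 1)), 2) = Pow(Add(-1, 6), 2) = Pow(5, 2) = 25)
Add(Add(21197, -23986), Function('q')(Function('r')(-4))) = Add(Add(21197, -23986), 25) = Add(-2789, 25) = -2764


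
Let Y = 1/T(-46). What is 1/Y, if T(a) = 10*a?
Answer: -460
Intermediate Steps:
Y = -1/460 (Y = 1/(10*(-46)) = 1/(-460) = -1/460 ≈ -0.0021739)
1/Y = 1/(-1/460) = -460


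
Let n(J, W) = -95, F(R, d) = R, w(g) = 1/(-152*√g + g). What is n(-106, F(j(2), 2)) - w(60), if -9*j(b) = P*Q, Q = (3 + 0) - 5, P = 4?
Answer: -2189179/23044 + 19*√15/86415 ≈ -94.999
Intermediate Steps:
Q = -2 (Q = 3 - 5 = -2)
j(b) = 8/9 (j(b) = -4*(-2)/9 = -⅑*(-8) = 8/9)
w(g) = 1/(g - 152*√g)
n(-106, F(j(2), 2)) - w(60) = -95 - 1/(60 - 304*√15)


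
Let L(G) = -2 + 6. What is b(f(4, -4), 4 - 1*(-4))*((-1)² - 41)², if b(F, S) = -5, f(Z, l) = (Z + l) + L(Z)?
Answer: -8000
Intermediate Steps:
L(G) = 4
f(Z, l) = 4 + Z + l (f(Z, l) = (Z + l) + 4 = 4 + Z + l)
b(f(4, -4), 4 - 1*(-4))*((-1)² - 41)² = -5*((-1)² - 41)² = -5*(1 - 41)² = -5*(-40)² = -5*1600 = -8000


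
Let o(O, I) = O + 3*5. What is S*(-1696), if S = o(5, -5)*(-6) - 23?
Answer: 242528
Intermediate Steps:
o(O, I) = 15 + O (o(O, I) = O + 15 = 15 + O)
S = -143 (S = (15 + 5)*(-6) - 23 = 20*(-6) - 23 = -120 - 23 = -143)
S*(-1696) = -143*(-1696) = 242528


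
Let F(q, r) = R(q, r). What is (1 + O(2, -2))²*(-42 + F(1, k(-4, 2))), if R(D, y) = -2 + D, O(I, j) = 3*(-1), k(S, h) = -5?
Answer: -172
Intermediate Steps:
O(I, j) = -3
F(q, r) = -2 + q
(1 + O(2, -2))²*(-42 + F(1, k(-4, 2))) = (1 - 3)²*(-42 + (-2 + 1)) = (-2)²*(-42 - 1) = 4*(-43) = -172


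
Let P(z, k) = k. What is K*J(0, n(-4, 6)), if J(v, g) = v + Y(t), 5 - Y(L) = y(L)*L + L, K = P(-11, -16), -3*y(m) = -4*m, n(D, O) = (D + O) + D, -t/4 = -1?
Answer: 976/3 ≈ 325.33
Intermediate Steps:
t = 4 (t = -4*(-1) = 4)
n(D, O) = O + 2*D
y(m) = 4*m/3 (y(m) = -(-4)*m/3 = 4*m/3)
K = -16
Y(L) = 5 - L - 4*L²/3 (Y(L) = 5 - ((4*L/3)*L + L) = 5 - (4*L²/3 + L) = 5 - (L + 4*L²/3) = 5 + (-L - 4*L²/3) = 5 - L - 4*L²/3)
J(v, g) = -61/3 + v (J(v, g) = v + (5 - 1*4 - 4/3*4²) = v + (5 - 4 - 4/3*16) = v + (5 - 4 - 64/3) = v - 61/3 = -61/3 + v)
K*J(0, n(-4, 6)) = -16*(-61/3 + 0) = -16*(-61/3) = 976/3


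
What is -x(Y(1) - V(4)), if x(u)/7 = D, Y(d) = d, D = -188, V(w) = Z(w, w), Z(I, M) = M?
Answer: 1316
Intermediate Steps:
V(w) = w
x(u) = -1316 (x(u) = 7*(-188) = -1316)
-x(Y(1) - V(4)) = -1*(-1316) = 1316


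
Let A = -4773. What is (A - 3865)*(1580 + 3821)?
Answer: -46653838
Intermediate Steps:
(A - 3865)*(1580 + 3821) = (-4773 - 3865)*(1580 + 3821) = -8638*5401 = -46653838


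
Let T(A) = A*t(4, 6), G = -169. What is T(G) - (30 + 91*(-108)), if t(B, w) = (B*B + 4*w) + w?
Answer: 2024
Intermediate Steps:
t(B, w) = B**2 + 5*w (t(B, w) = (B**2 + 4*w) + w = B**2 + 5*w)
T(A) = 46*A (T(A) = A*(4**2 + 5*6) = A*(16 + 30) = A*46 = 46*A)
T(G) - (30 + 91*(-108)) = 46*(-169) - (30 + 91*(-108)) = -7774 - (30 - 9828) = -7774 - 1*(-9798) = -7774 + 9798 = 2024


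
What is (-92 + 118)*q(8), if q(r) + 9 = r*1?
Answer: -26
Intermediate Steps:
q(r) = -9 + r (q(r) = -9 + r*1 = -9 + r)
(-92 + 118)*q(8) = (-92 + 118)*(-9 + 8) = 26*(-1) = -26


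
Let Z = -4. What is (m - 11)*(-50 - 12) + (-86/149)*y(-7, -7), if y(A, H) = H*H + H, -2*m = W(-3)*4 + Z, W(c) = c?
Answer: 24102/149 ≈ 161.76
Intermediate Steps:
m = 8 (m = -(-3*4 - 4)/2 = -(-12 - 4)/2 = -½*(-16) = 8)
y(A, H) = H + H² (y(A, H) = H² + H = H + H²)
(m - 11)*(-50 - 12) + (-86/149)*y(-7, -7) = (8 - 11)*(-50 - 12) + (-86/149)*(-7*(1 - 7)) = -3*(-62) + (-86*1/149)*(-7*(-6)) = 186 - 86/149*42 = 186 - 3612/149 = 24102/149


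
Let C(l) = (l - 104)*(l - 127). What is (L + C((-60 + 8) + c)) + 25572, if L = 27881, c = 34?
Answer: 71143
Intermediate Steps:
C(l) = (-127 + l)*(-104 + l) (C(l) = (-104 + l)*(-127 + l) = (-127 + l)*(-104 + l))
(L + C((-60 + 8) + c)) + 25572 = (27881 + (13208 + ((-60 + 8) + 34)² - 231*((-60 + 8) + 34))) + 25572 = (27881 + (13208 + (-52 + 34)² - 231*(-52 + 34))) + 25572 = (27881 + (13208 + (-18)² - 231*(-18))) + 25572 = (27881 + (13208 + 324 + 4158)) + 25572 = (27881 + 17690) + 25572 = 45571 + 25572 = 71143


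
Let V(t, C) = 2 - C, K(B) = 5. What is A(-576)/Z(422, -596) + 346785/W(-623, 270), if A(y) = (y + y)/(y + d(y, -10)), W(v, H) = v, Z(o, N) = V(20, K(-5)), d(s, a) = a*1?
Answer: -101727621/182539 ≈ -557.29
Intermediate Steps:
d(s, a) = a
Z(o, N) = -3 (Z(o, N) = 2 - 1*5 = 2 - 5 = -3)
A(y) = 2*y/(-10 + y) (A(y) = (y + y)/(y - 10) = (2*y)/(-10 + y) = 2*y/(-10 + y))
A(-576)/Z(422, -596) + 346785/W(-623, 270) = (2*(-576)/(-10 - 576))/(-3) + 346785/(-623) = (2*(-576)/(-586))*(-1/3) + 346785*(-1/623) = (2*(-576)*(-1/586))*(-1/3) - 346785/623 = (576/293)*(-1/3) - 346785/623 = -192/293 - 346785/623 = -101727621/182539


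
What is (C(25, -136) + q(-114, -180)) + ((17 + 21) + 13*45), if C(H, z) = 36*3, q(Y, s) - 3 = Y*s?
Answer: 21254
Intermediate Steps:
q(Y, s) = 3 + Y*s
C(H, z) = 108
(C(25, -136) + q(-114, -180)) + ((17 + 21) + 13*45) = (108 + (3 - 114*(-180))) + ((17 + 21) + 13*45) = (108 + (3 + 20520)) + (38 + 585) = (108 + 20523) + 623 = 20631 + 623 = 21254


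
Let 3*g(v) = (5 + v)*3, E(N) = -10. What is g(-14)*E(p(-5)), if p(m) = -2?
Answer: 90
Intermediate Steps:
g(v) = 5 + v (g(v) = ((5 + v)*3)/3 = (15 + 3*v)/3 = 5 + v)
g(-14)*E(p(-5)) = (5 - 14)*(-10) = -9*(-10) = 90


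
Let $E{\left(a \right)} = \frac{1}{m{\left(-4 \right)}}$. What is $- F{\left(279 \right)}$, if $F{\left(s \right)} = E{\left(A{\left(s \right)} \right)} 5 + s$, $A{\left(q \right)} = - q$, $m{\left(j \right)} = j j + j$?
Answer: $- \frac{3353}{12} \approx -279.42$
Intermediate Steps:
$m{\left(j \right)} = j + j^{2}$ ($m{\left(j \right)} = j^{2} + j = j + j^{2}$)
$E{\left(a \right)} = \frac{1}{12}$ ($E{\left(a \right)} = \frac{1}{\left(-4\right) \left(1 - 4\right)} = \frac{1}{\left(-4\right) \left(-3\right)} = \frac{1}{12}$)
$F{\left(s \right)} = \frac{5}{12} + s$ ($F{\left(s \right)} = \frac{1}{12} \cdot 5 + s = \frac{5}{12} + s$)
$- F{\left(279 \right)} = - (\frac{5}{12} + 279) = \left(-1\right) \frac{3353}{12} = - \frac{3353}{12}$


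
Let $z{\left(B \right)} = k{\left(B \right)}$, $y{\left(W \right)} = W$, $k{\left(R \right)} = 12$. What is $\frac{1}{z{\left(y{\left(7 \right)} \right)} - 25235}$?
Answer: $- \frac{1}{25223} \approx -3.9646 \cdot 10^{-5}$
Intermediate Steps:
$z{\left(B \right)} = 12$
$\frac{1}{z{\left(y{\left(7 \right)} \right)} - 25235} = \frac{1}{12 - 25235} = \frac{1}{-25223} = - \frac{1}{25223}$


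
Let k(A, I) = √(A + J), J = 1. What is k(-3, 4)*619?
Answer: 619*I*√2 ≈ 875.4*I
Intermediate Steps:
k(A, I) = √(1 + A) (k(A, I) = √(A + 1) = √(1 + A))
k(-3, 4)*619 = √(1 - 3)*619 = √(-2)*619 = (I*√2)*619 = 619*I*√2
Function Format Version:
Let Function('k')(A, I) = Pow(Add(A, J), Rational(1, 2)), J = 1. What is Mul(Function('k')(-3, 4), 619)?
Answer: Mul(619, I, Pow(2, Rational(1, 2))) ≈ Mul(875.40, I)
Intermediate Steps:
Function('k')(A, I) = Pow(Add(1, A), Rational(1, 2)) (Function('k')(A, I) = Pow(Add(A, 1), Rational(1, 2)) = Pow(Add(1, A), Rational(1, 2)))
Mul(Function('k')(-3, 4), 619) = Mul(Pow(Add(1, -3), Rational(1, 2)), 619) = Mul(Pow(-2, Rational(1, 2)), 619) = Mul(Mul(I, Pow(2, Rational(1, 2))), 619) = Mul(619, I, Pow(2, Rational(1, 2)))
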